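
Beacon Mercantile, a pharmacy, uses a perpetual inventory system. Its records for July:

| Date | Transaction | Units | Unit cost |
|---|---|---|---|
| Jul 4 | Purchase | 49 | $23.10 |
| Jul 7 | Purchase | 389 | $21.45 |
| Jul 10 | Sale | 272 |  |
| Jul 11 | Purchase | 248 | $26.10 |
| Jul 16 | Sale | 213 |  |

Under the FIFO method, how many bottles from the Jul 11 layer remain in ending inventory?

201

Jul 10, 272 sold [FIFO — oldest first]: 49 @ $23.10 + 223 @ $21.45 = $5,915.25
Jul 16, 213 sold [FIFO — oldest first]: 166 @ $21.45 + 47 @ $26.10 = $4,787.40
Total COGS = $5,915.25 + $4,787.40 = $10,702.65
Ending inventory: 201 @ $26.10 = $5,246.10
Check: goods available $15,948.75 = COGS $10,702.65 + ending $5,246.10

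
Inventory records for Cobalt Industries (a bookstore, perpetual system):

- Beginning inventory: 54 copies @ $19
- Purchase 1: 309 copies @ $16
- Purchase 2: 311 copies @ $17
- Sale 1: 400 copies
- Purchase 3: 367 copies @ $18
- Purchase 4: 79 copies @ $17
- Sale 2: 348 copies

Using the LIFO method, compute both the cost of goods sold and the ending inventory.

Sale 1 (400) [LIFO — newest first]: 311 @ $17 + 89 @ $16 = $6,711
Sale 2 (348) [LIFO — newest first]: 79 @ $17 + 269 @ $18 = $6,185
Total COGS = $6,711 + $6,185 = $12,896
Ending inventory: 54 @ $19 + 220 @ $16 + 98 @ $18 = $6,310
Check: goods available $19,206 = COGS $12,896 + ending $6,310

COGS = $12,896; ending inventory = $6,310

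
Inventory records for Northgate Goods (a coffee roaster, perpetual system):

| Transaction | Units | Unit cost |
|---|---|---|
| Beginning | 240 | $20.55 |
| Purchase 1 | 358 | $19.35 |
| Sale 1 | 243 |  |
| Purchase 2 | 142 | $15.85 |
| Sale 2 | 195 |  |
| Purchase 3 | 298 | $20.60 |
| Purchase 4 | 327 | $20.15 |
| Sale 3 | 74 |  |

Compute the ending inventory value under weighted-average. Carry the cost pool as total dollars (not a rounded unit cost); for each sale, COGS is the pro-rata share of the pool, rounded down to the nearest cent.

After Beginning: 240 on hand, pool $4,932.00 (≈ $20.5500 each)
After Purchase 1: 598 on hand, pool $11,859.30 (≈ $19.8316 each)
Sale 1, sell 243: 243/598 × $11,859.30 → $4,819.08
After Purchase 2: 497 on hand, pool $9,290.92 (≈ $18.6940 each)
Sale 2, sell 195: 195/497 × $9,290.92 → $3,645.33
After Purchase 3: 600 on hand, pool $11,784.39 (≈ $19.6407 each)
After Purchase 4: 927 on hand, pool $18,373.44 (≈ $19.8203 each)
Sale 3, sell 74: 74/927 × $18,373.44 → $1,466.70
Total COGS = $4,819.08 + $3,645.33 + $1,466.70 = $9,931.11
Ending inventory (cost pool remaining) = $16,906.74

Ending inventory = $16,906.74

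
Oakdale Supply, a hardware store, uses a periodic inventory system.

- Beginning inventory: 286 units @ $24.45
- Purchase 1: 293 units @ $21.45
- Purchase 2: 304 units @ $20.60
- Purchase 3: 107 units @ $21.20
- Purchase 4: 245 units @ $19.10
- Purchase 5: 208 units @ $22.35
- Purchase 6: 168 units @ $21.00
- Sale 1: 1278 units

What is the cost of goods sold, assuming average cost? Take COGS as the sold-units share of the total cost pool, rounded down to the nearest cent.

COGS = $27,499.33

Sale 1, sell 1278: 1278/1611 × $34,664.65 → $27,499.33
Ending inventory (cost pool remaining) = $7,165.32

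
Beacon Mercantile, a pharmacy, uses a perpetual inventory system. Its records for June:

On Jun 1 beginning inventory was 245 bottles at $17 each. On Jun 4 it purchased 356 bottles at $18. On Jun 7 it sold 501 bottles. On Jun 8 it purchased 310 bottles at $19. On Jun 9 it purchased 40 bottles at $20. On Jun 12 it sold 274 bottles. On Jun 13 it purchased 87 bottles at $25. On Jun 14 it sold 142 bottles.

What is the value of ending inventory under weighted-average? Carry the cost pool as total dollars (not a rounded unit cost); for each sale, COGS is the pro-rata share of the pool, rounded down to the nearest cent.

After Jun 1: 245 on hand, pool $4,165.00 (≈ $17.0000 each)
After Jun 4: 601 on hand, pool $10,573.00 (≈ $17.5923 each)
Jun 7, sell 501: 501/601 × $10,573.00 → $8,813.76
After Jun 8: 410 on hand, pool $7,649.24 (≈ $18.6567 each)
After Jun 9: 450 on hand, pool $8,449.24 (≈ $18.7761 each)
Jun 12, sell 274: 274/450 × $8,449.24 → $5,144.64
After Jun 13: 263 on hand, pool $5,479.60 (≈ $20.8350 each)
Jun 14, sell 142: 142/263 × $5,479.60 → $2,958.56
Total COGS = $8,813.76 + $5,144.64 + $2,958.56 = $16,916.96
Ending inventory (cost pool remaining) = $2,521.04
Check: goods available $19,438.00 = COGS $16,916.96 + ending $2,521.04

Ending inventory = $2,521.04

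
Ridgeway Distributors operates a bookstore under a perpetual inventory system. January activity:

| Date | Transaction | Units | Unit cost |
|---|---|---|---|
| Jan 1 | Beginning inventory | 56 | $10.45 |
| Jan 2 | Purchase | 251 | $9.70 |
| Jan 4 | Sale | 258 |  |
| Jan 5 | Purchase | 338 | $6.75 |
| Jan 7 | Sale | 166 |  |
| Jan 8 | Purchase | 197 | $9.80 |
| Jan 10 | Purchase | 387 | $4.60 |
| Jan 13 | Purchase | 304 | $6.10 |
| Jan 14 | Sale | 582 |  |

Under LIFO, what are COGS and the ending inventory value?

Jan 4, 258 sold [LIFO — newest first]: 251 @ $9.70 + 7 @ $10.45 = $2,507.85
Jan 7, 166 sold [LIFO — newest first]: 166 @ $6.75 = $1,120.50
Jan 14, 582 sold [LIFO — newest first]: 304 @ $6.10 + 278 @ $4.60 = $3,133.20
Total COGS = $2,507.85 + $1,120.50 + $3,133.20 = $6,761.55
Ending inventory: 49 @ $10.45 + 172 @ $6.75 + 197 @ $9.80 + 109 @ $4.60 = $4,105.05
Check: goods available $10,866.60 = COGS $6,761.55 + ending $4,105.05

COGS = $6,761.55; ending inventory = $4,105.05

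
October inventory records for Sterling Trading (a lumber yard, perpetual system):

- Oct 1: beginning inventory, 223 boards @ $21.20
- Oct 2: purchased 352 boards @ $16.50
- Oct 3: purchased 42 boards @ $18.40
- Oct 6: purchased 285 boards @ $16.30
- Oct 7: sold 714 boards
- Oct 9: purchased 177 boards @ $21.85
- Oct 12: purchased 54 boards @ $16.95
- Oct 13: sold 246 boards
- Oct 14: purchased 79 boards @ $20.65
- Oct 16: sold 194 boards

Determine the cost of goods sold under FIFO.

COGS = $21,170.30

Oct 7, 714 sold [FIFO — oldest first]: 223 @ $21.20 + 352 @ $16.50 + 42 @ $18.40 + 97 @ $16.30 = $12,889.50
Oct 13, 246 sold [FIFO — oldest first]: 188 @ $16.30 + 58 @ $21.85 = $4,331.70
Oct 16, 194 sold [FIFO — oldest first]: 119 @ $21.85 + 54 @ $16.95 + 21 @ $20.65 = $3,949.10
Total COGS = $12,889.50 + $4,331.70 + $3,949.10 = $21,170.30
Ending inventory: 58 @ $20.65 = $1,197.70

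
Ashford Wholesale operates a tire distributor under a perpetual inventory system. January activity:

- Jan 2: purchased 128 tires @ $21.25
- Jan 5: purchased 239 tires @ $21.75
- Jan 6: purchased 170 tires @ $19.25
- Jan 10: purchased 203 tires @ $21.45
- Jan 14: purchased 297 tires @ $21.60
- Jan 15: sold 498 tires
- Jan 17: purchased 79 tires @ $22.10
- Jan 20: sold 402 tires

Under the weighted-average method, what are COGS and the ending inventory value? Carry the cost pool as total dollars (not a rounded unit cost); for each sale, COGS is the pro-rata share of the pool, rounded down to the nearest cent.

COGS = $19,106.52; ending inventory = $4,599.68

After Jan 2: 128 on hand, pool $2,720.00 (≈ $21.2500 each)
After Jan 5: 367 on hand, pool $7,918.25 (≈ $21.5756 each)
After Jan 6: 537 on hand, pool $11,190.75 (≈ $20.8394 each)
After Jan 10: 740 on hand, pool $15,545.10 (≈ $21.0069 each)
After Jan 14: 1037 on hand, pool $21,960.30 (≈ $21.1768 each)
Jan 15, sell 498: 498/1037 × $21,960.30 → $10,546.02
After Jan 17: 618 on hand, pool $13,160.18 (≈ $21.2948 each)
Jan 20, sell 402: 402/618 × $13,160.18 → $8,560.50
Total COGS = $10,546.02 + $8,560.50 = $19,106.52
Ending inventory (cost pool remaining) = $4,599.68
Check: goods available $23,706.20 = COGS $19,106.52 + ending $4,599.68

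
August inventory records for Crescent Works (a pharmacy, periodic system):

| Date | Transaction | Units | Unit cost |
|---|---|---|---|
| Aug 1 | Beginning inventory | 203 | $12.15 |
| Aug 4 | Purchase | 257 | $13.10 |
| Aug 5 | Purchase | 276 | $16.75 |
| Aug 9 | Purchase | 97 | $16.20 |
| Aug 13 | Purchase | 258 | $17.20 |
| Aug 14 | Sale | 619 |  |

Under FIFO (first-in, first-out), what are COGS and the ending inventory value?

COGS = $8,496.40; ending inventory = $7,968.75

Aug 14, 619 sold [FIFO — oldest first]: 203 @ $12.15 + 257 @ $13.10 + 159 @ $16.75 = $8,496.40
Ending inventory: 117 @ $16.75 + 97 @ $16.20 + 258 @ $17.20 = $7,968.75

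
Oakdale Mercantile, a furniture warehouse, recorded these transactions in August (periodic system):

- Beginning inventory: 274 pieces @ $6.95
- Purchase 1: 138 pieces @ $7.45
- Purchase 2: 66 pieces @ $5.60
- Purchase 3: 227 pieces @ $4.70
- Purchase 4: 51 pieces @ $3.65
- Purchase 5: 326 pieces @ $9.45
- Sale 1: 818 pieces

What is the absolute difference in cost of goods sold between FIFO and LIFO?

$660.00

FIFO COGS: 274 @ $6.95 + 138 @ $7.45 + 66 @ $5.60 + 227 @ $4.70 + 51 @ $3.65 + 62 @ $9.45 = $5,140.95
LIFO COGS: 326 @ $9.45 + 51 @ $3.65 + 227 @ $4.70 + 66 @ $5.60 + 138 @ $7.45 + 10 @ $6.95 = $5,800.95
Difference = |$5,140.95 − $5,800.95| = $660.00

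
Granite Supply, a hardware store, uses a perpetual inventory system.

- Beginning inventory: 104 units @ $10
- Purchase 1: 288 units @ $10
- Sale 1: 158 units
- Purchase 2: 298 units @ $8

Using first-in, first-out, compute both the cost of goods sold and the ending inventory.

Sale 1 (158) [FIFO — oldest first]: 104 @ $10 + 54 @ $10 = $1,580
Ending inventory: 234 @ $10 + 298 @ $8 = $4,724
Check: goods available $6,304 = COGS $1,580 + ending $4,724

COGS = $1,580; ending inventory = $4,724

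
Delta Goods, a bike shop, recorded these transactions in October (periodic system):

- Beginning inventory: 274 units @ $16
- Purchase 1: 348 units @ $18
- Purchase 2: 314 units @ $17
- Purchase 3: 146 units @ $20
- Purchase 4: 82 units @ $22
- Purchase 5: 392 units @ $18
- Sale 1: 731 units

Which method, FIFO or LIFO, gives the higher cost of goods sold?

LIFO

FIFO COGS: 274 @ $16 + 348 @ $18 + 109 @ $17 = $12,501
LIFO COGS: 392 @ $18 + 82 @ $22 + 146 @ $20 + 111 @ $17 = $13,667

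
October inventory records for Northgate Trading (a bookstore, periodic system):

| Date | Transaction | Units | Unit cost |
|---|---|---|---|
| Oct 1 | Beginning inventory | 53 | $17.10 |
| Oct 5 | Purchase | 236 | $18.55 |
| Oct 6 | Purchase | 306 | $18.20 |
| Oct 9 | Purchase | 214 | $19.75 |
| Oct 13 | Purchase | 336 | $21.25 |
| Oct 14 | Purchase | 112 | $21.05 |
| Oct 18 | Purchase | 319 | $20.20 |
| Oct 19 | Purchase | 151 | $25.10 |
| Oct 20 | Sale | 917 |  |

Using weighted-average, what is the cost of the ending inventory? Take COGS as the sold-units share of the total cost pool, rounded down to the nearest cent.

Ending inventory = $16,327.25

Oct 20, sell 917: 917/1727 × $34,811.30 → $18,484.05
Ending inventory (cost pool remaining) = $16,327.25
Check: goods available $34,811.30 = COGS $18,484.05 + ending $16,327.25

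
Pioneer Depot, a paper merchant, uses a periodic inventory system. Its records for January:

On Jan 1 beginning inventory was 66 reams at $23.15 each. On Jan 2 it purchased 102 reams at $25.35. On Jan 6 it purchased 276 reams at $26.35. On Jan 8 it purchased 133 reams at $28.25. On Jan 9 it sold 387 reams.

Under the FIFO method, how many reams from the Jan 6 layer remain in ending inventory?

57

Jan 9, 387 sold [FIFO — oldest first]: 66 @ $23.15 + 102 @ $25.35 + 219 @ $26.35 = $9,884.25
Ending inventory: 57 @ $26.35 + 133 @ $28.25 = $5,259.20
Check: goods available $15,143.45 = COGS $9,884.25 + ending $5,259.20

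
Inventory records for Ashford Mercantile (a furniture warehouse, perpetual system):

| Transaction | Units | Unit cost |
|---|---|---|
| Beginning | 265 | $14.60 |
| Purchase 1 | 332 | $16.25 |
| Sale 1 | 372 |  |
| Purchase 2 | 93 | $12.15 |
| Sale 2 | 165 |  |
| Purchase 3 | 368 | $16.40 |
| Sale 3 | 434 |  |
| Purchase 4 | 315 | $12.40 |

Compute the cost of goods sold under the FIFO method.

COGS = $15,002.35

Sale 1 (372) [FIFO — oldest first]: 265 @ $14.60 + 107 @ $16.25 = $5,607.75
Sale 2 (165) [FIFO — oldest first]: 165 @ $16.25 = $2,681.25
Sale 3 (434) [FIFO — oldest first]: 60 @ $16.25 + 93 @ $12.15 + 281 @ $16.40 = $6,713.35
Total COGS = $5,607.75 + $2,681.25 + $6,713.35 = $15,002.35
Ending inventory: 87 @ $16.40 + 315 @ $12.40 = $5,332.80
Check: goods available $20,335.15 = COGS $15,002.35 + ending $5,332.80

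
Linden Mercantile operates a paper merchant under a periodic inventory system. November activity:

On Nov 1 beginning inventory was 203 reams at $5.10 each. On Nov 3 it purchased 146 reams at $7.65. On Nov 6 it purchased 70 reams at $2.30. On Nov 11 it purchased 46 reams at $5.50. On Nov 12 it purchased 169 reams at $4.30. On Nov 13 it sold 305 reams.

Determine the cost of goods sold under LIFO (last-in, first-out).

COGS = $1,293.70

Nov 13, 305 sold [LIFO — newest first]: 169 @ $4.30 + 46 @ $5.50 + 70 @ $2.30 + 20 @ $7.65 = $1,293.70
Ending inventory: 203 @ $5.10 + 126 @ $7.65 = $1,999.20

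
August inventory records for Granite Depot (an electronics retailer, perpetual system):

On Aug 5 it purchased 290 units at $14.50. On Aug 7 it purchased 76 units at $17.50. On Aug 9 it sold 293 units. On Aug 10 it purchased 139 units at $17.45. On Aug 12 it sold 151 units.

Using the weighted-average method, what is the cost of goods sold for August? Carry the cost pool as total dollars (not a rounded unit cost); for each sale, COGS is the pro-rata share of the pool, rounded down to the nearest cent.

COGS = $6,944.97

After Aug 5: 290 on hand, pool $4,205.00 (≈ $14.5000 each)
After Aug 7: 366 on hand, pool $5,535.00 (≈ $15.1230 each)
Aug 9, sell 293: 293/366 × $5,535.00 → $4,431.02
After Aug 10: 212 on hand, pool $3,529.53 (≈ $16.6487 each)
Aug 12, sell 151: 151/212 × $3,529.53 → $2,513.95
Total COGS = $4,431.02 + $2,513.95 = $6,944.97
Ending inventory (cost pool remaining) = $1,015.58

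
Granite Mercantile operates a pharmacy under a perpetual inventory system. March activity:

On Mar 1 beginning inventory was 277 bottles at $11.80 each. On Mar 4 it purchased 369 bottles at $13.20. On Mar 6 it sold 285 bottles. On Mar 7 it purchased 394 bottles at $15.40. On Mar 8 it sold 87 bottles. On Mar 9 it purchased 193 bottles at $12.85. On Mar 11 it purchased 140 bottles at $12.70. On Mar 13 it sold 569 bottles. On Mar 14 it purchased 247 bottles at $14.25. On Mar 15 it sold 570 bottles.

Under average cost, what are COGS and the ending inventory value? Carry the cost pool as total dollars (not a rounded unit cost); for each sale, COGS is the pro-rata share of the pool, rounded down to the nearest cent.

COGS = $20,474.04; ending inventory = $1,510.76

After Mar 1: 277 on hand, pool $3,268.60 (≈ $11.8000 each)
After Mar 4: 646 on hand, pool $8,139.40 (≈ $12.5997 each)
Mar 6, sell 285: 285/646 × $8,139.40 → $3,590.91
After Mar 7: 755 on hand, pool $10,616.09 (≈ $14.0610 each)
Mar 8, sell 87: 87/755 × $10,616.09 → $1,223.31
After Mar 9: 861 on hand, pool $11,872.83 (≈ $13.7896 each)
After Mar 11: 1001 on hand, pool $13,650.83 (≈ $13.6372 each)
Mar 13, sell 569: 569/1001 × $13,650.83 → $7,759.56
After Mar 14: 679 on hand, pool $9,411.02 (≈ $13.8601 each)
Mar 15, sell 570: 570/679 × $9,411.02 → $7,900.26
Total COGS = $3,590.91 + $1,223.31 + $7,759.56 + $7,900.26 = $20,474.04
Ending inventory (cost pool remaining) = $1,510.76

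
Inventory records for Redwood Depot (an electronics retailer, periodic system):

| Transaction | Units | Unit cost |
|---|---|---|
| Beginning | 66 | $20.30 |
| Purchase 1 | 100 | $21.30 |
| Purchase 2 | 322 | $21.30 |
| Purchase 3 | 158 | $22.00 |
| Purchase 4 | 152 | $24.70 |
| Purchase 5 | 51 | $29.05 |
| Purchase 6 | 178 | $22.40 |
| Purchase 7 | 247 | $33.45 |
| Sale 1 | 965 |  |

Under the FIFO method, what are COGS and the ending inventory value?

COGS = $21,638.75; ending inventory = $9,650.95

Sale 1 (965) [FIFO — oldest first]: 66 @ $20.30 + 100 @ $21.30 + 322 @ $21.30 + 158 @ $22.00 + 152 @ $24.70 + 51 @ $29.05 + 116 @ $22.40 = $21,638.75
Ending inventory: 62 @ $22.40 + 247 @ $33.45 = $9,650.95
Check: goods available $31,289.70 = COGS $21,638.75 + ending $9,650.95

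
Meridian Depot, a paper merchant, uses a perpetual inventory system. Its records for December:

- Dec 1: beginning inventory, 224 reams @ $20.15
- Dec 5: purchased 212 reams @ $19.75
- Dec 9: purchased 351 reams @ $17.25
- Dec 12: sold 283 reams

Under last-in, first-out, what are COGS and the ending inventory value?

Dec 12, 283 sold [LIFO — newest first]: 283 @ $17.25 = $4,881.75
Ending inventory: 224 @ $20.15 + 212 @ $19.75 + 68 @ $17.25 = $9,873.60

COGS = $4,881.75; ending inventory = $9,873.60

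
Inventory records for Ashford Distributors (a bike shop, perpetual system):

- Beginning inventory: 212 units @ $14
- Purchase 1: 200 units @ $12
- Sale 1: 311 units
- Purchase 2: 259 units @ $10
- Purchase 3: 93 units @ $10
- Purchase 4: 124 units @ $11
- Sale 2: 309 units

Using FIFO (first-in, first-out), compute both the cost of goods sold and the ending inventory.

Sale 1 (311) [FIFO — oldest first]: 212 @ $14 + 99 @ $12 = $4,156
Sale 2 (309) [FIFO — oldest first]: 101 @ $12 + 208 @ $10 = $3,292
Total COGS = $4,156 + $3,292 = $7,448
Ending inventory: 51 @ $10 + 93 @ $10 + 124 @ $11 = $2,804

COGS = $7,448; ending inventory = $2,804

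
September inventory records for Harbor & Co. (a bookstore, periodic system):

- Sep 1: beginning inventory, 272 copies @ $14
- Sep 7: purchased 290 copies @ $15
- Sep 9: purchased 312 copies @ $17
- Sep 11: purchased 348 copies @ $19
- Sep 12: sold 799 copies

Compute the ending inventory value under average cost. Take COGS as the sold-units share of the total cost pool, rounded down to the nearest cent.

Sep 12, sell 799: 799/1222 × $20,074.00 → $13,125.30
Ending inventory (cost pool remaining) = $6,948.70
Check: goods available $20,074.00 = COGS $13,125.30 + ending $6,948.70

Ending inventory = $6,948.70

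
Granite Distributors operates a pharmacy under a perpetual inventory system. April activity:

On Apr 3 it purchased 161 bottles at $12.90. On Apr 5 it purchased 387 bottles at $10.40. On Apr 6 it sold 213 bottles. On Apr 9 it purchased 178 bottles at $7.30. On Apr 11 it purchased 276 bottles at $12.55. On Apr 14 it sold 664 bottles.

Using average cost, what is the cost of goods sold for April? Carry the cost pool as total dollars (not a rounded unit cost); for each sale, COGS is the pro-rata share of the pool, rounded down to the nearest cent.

After Apr 3: 161 on hand, pool $2,076.90 (≈ $12.9000 each)
After Apr 5: 548 on hand, pool $6,101.70 (≈ $11.1345 each)
Apr 6, sell 213: 213/548 × $6,101.70 → $2,371.64
After Apr 9: 513 on hand, pool $5,029.46 (≈ $9.8040 each)
After Apr 11: 789 on hand, pool $8,493.26 (≈ $10.7646 each)
Apr 14, sell 664: 664/789 × $8,493.26 → $7,147.68
Total COGS = $2,371.64 + $7,147.68 = $9,519.32
Ending inventory (cost pool remaining) = $1,345.58
Check: goods available $10,864.90 = COGS $9,519.32 + ending $1,345.58

COGS = $9,519.32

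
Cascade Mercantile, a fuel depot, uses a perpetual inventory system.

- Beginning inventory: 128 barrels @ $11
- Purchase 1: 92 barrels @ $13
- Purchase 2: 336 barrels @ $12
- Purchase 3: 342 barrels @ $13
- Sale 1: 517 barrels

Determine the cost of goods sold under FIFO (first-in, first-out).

Sale 1 (517) [FIFO — oldest first]: 128 @ $11 + 92 @ $13 + 297 @ $12 = $6,168
Ending inventory: 39 @ $12 + 342 @ $13 = $4,914
Check: goods available $11,082 = COGS $6,168 + ending $4,914

COGS = $6,168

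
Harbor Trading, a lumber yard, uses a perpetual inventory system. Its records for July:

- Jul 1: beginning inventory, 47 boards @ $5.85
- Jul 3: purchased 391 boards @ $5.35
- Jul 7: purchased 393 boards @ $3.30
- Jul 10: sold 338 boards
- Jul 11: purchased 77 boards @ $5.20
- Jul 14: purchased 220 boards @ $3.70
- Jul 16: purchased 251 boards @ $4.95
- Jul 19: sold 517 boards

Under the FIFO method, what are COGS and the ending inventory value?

COGS = $3,788.50; ending inventory = $2,332.05

Jul 10, 338 sold [FIFO — oldest first]: 47 @ $5.85 + 291 @ $5.35 = $1,831.80
Jul 19, 517 sold [FIFO — oldest first]: 100 @ $5.35 + 393 @ $3.30 + 24 @ $5.20 = $1,956.70
Total COGS = $1,831.80 + $1,956.70 = $3,788.50
Ending inventory: 53 @ $5.20 + 220 @ $3.70 + 251 @ $4.95 = $2,332.05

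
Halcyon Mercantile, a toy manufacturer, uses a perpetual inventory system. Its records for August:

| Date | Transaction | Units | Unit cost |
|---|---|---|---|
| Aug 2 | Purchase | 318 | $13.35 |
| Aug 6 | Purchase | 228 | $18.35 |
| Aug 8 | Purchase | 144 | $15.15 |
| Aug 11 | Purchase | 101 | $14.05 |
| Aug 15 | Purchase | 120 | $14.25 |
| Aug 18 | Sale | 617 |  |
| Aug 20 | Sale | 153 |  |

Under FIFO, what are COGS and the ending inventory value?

Aug 18, 617 sold [FIFO — oldest first]: 318 @ $13.35 + 228 @ $18.35 + 71 @ $15.15 = $9,504.75
Aug 20, 153 sold [FIFO — oldest first]: 73 @ $15.15 + 80 @ $14.05 = $2,229.95
Total COGS = $9,504.75 + $2,229.95 = $11,734.70
Ending inventory: 21 @ $14.05 + 120 @ $14.25 = $2,005.05
Check: goods available $13,739.75 = COGS $11,734.70 + ending $2,005.05

COGS = $11,734.70; ending inventory = $2,005.05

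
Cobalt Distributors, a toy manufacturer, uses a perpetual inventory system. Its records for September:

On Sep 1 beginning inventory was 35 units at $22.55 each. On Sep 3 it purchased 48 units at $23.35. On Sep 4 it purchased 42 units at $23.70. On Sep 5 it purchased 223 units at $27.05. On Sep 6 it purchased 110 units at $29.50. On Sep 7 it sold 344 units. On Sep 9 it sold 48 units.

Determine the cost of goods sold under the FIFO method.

Sep 7, 344 sold [FIFO — oldest first]: 35 @ $22.55 + 48 @ $23.35 + 42 @ $23.70 + 219 @ $27.05 = $8,829.40
Sep 9, 48 sold [FIFO — oldest first]: 4 @ $27.05 + 44 @ $29.50 = $1,406.20
Total COGS = $8,829.40 + $1,406.20 = $10,235.60
Ending inventory: 66 @ $29.50 = $1,947.00
Check: goods available $12,182.60 = COGS $10,235.60 + ending $1,947.00

COGS = $10,235.60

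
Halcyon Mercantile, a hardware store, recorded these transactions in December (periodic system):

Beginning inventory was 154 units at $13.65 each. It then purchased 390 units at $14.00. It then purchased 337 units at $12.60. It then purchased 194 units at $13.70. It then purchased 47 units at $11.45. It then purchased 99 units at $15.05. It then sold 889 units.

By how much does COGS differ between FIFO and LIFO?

$17.80

FIFO COGS: 154 @ $13.65 + 390 @ $14.00 + 337 @ $12.60 + 8 @ $13.70 = $11,917.90
LIFO COGS: 99 @ $15.05 + 47 @ $11.45 + 194 @ $13.70 + 337 @ $12.60 + 212 @ $14.00 = $11,900.10
Difference = |$11,917.90 − $11,900.10| = $17.80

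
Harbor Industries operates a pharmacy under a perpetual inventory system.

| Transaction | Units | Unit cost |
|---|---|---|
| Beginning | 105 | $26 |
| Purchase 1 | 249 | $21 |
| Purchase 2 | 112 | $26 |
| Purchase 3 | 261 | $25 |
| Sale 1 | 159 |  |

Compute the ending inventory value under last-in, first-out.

Ending inventory = $13,421

Sale 1 (159) [LIFO — newest first]: 159 @ $25 = $3,975
Ending inventory: 105 @ $26 + 249 @ $21 + 112 @ $26 + 102 @ $25 = $13,421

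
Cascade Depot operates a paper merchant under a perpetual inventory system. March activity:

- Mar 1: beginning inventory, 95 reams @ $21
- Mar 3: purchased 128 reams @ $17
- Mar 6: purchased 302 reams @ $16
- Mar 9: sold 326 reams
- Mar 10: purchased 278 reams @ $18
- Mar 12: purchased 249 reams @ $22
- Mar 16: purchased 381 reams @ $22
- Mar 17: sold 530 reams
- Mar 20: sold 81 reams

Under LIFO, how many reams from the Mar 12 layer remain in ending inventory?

Mar 9, 326 sold [LIFO — newest first]: 302 @ $16 + 24 @ $17 = $5,240
Mar 17, 530 sold [LIFO — newest first]: 381 @ $22 + 149 @ $22 = $11,660
Mar 20, 81 sold [LIFO — newest first]: 81 @ $22 = $1,782
Total COGS = $5,240 + $11,660 + $1,782 = $18,682
Ending inventory: 95 @ $21 + 104 @ $17 + 278 @ $18 + 19 @ $22 = $9,185

19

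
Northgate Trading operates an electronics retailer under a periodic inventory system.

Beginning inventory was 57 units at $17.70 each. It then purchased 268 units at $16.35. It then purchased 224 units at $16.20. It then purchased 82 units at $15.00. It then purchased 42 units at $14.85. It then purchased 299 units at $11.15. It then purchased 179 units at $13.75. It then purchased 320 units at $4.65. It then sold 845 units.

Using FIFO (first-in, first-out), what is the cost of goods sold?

Sale 1 (845) [FIFO — oldest first]: 57 @ $17.70 + 268 @ $16.35 + 224 @ $16.20 + 82 @ $15.00 + 42 @ $14.85 + 172 @ $11.15 = $12,791.00
Ending inventory: 127 @ $11.15 + 179 @ $13.75 + 320 @ $4.65 = $5,365.30

COGS = $12,791.00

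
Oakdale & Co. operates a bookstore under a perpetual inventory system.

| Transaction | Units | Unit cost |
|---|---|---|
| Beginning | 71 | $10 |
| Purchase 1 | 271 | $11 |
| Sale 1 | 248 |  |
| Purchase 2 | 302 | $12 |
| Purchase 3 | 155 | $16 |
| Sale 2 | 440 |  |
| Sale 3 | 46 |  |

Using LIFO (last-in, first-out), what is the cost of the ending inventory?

Ending inventory = $650

Sale 1 (248) [LIFO — newest first]: 248 @ $11 = $2,728
Sale 2 (440) [LIFO — newest first]: 155 @ $16 + 285 @ $12 = $5,900
Sale 3 (46) [LIFO — newest first]: 17 @ $12 + 23 @ $11 + 6 @ $10 = $517
Total COGS = $2,728 + $5,900 + $517 = $9,145
Ending inventory: 65 @ $10 = $650
Check: goods available $9,795 = COGS $9,145 + ending $650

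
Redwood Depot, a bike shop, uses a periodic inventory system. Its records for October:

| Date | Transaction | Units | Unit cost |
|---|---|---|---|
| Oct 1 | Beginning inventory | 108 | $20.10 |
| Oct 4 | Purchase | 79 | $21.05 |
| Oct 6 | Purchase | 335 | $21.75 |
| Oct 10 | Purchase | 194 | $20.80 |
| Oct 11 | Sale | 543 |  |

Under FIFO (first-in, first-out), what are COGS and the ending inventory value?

COGS = $11,556.80; ending inventory = $3,598.40

Oct 11, 543 sold [FIFO — oldest first]: 108 @ $20.10 + 79 @ $21.05 + 335 @ $21.75 + 21 @ $20.80 = $11,556.80
Ending inventory: 173 @ $20.80 = $3,598.40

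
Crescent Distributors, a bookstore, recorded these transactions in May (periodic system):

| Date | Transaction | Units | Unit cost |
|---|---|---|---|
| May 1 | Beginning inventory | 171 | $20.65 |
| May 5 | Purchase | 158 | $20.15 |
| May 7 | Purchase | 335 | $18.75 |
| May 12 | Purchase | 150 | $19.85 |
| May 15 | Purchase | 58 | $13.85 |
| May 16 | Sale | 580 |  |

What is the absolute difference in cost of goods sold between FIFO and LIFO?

FIFO COGS: 171 @ $20.65 + 158 @ $20.15 + 251 @ $18.75 = $11,421.10
LIFO COGS: 58 @ $13.85 + 150 @ $19.85 + 335 @ $18.75 + 37 @ $20.15 = $10,807.60
Difference = |$11,421.10 − $10,807.60| = $613.50

$613.50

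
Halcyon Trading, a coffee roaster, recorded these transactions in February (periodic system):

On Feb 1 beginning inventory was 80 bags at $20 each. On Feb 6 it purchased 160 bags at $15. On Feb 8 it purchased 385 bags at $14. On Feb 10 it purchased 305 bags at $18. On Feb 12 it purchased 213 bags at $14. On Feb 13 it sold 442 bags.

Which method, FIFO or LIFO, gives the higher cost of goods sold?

LIFO

FIFO COGS: 80 @ $20 + 160 @ $15 + 202 @ $14 = $6,828
LIFO COGS: 213 @ $14 + 229 @ $18 = $7,104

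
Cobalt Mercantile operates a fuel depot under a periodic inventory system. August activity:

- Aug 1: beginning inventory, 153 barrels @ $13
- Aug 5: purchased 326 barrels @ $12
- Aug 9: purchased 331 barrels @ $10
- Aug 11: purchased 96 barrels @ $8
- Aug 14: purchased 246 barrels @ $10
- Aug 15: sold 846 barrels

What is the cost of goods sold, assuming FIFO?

Aug 15, 846 sold [FIFO — oldest first]: 153 @ $13 + 326 @ $12 + 331 @ $10 + 36 @ $8 = $9,499
Ending inventory: 60 @ $8 + 246 @ $10 = $2,940
Check: goods available $12,439 = COGS $9,499 + ending $2,940

COGS = $9,499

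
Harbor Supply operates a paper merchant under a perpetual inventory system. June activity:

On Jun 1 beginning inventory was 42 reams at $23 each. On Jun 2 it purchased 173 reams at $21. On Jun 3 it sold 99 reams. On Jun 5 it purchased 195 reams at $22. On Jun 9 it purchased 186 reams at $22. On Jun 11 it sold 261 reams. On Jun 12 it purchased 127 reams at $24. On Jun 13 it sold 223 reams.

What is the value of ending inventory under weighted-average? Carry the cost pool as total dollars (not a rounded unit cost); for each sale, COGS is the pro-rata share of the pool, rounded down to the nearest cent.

After Jun 1: 42 on hand, pool $966.00 (≈ $23.0000 each)
After Jun 2: 215 on hand, pool $4,599.00 (≈ $21.3907 each)
Jun 3, sell 99: 99/215 × $4,599.00 → $2,117.67
After Jun 5: 311 on hand, pool $6,771.33 (≈ $21.7728 each)
After Jun 9: 497 on hand, pool $10,863.33 (≈ $21.8578 each)
Jun 11, sell 261: 261/497 × $10,863.33 → $5,704.88
After Jun 12: 363 on hand, pool $8,206.45 (≈ $22.6073 each)
Jun 13, sell 223: 223/363 × $8,206.45 → $5,041.42
Total COGS = $2,117.67 + $5,704.88 + $5,041.42 = $12,863.97
Ending inventory (cost pool remaining) = $3,165.03

Ending inventory = $3,165.03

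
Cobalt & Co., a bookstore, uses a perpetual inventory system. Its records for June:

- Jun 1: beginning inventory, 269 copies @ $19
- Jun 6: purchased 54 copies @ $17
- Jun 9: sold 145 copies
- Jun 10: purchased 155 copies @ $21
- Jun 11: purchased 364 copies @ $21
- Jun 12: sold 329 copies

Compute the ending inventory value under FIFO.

Jun 9, 145 sold [FIFO — oldest first]: 145 @ $19 = $2,755
Jun 12, 329 sold [FIFO — oldest first]: 124 @ $19 + 54 @ $17 + 151 @ $21 = $6,445
Total COGS = $2,755 + $6,445 = $9,200
Ending inventory: 4 @ $21 + 364 @ $21 = $7,728

Ending inventory = $7,728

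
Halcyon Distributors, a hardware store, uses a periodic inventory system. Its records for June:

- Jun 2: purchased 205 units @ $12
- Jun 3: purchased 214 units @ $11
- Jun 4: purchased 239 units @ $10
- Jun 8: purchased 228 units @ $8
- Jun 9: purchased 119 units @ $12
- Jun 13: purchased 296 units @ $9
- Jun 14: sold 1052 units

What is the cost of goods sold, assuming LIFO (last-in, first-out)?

COGS = $10,176

Jun 14, 1052 sold [LIFO — newest first]: 296 @ $9 + 119 @ $12 + 228 @ $8 + 239 @ $10 + 170 @ $11 = $10,176
Ending inventory: 205 @ $12 + 44 @ $11 = $2,944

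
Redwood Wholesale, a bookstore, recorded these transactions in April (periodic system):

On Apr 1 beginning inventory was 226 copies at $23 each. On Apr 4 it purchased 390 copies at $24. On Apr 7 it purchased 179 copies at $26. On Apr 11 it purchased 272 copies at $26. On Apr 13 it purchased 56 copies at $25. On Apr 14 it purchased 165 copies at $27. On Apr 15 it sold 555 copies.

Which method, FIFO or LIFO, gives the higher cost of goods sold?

FIFO COGS: 226 @ $23 + 329 @ $24 = $13,094
LIFO COGS: 165 @ $27 + 56 @ $25 + 272 @ $26 + 62 @ $26 = $14,539

LIFO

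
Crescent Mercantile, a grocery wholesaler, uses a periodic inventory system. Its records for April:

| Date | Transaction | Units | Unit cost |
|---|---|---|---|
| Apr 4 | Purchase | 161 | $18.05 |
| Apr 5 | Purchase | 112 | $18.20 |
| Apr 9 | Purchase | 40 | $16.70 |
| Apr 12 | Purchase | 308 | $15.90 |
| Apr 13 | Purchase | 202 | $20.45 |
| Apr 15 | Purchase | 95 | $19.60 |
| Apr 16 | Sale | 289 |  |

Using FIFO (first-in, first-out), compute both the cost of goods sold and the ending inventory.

Apr 16, 289 sold [FIFO — oldest first]: 161 @ $18.05 + 112 @ $18.20 + 16 @ $16.70 = $5,211.65
Ending inventory: 24 @ $16.70 + 308 @ $15.90 + 202 @ $20.45 + 95 @ $19.60 = $11,290.90

COGS = $5,211.65; ending inventory = $11,290.90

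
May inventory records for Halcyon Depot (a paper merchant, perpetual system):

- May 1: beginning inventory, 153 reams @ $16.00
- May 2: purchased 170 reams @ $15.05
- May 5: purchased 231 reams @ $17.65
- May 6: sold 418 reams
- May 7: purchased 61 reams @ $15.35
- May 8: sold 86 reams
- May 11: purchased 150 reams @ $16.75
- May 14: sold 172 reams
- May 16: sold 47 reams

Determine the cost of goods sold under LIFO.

May 6, 418 sold [LIFO — newest first]: 231 @ $17.65 + 170 @ $15.05 + 17 @ $16.00 = $6,907.65
May 8, 86 sold [LIFO — newest first]: 61 @ $15.35 + 25 @ $16.00 = $1,336.35
May 14, 172 sold [LIFO — newest first]: 150 @ $16.75 + 22 @ $16.00 = $2,864.50
May 16, 47 sold [LIFO — newest first]: 47 @ $16.00 = $752.00
Total COGS = $6,907.65 + $1,336.35 + $2,864.50 + $752.00 = $11,860.50
Ending inventory: 42 @ $16.00 = $672.00

COGS = $11,860.50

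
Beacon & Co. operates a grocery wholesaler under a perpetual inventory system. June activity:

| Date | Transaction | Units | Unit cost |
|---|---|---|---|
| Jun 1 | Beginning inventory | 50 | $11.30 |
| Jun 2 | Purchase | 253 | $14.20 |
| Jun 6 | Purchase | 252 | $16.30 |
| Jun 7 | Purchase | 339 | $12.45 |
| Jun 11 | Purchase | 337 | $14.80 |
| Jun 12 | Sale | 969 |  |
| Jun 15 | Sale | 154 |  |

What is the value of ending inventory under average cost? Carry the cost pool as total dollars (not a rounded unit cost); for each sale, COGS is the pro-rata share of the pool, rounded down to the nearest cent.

Ending inventory = $1,533.01

After Jun 1: 50 on hand, pool $565.00 (≈ $11.3000 each)
After Jun 2: 303 on hand, pool $4,157.60 (≈ $13.7215 each)
After Jun 6: 555 on hand, pool $8,265.20 (≈ $14.8923 each)
After Jun 7: 894 on hand, pool $12,485.75 (≈ $13.9662 each)
After Jun 11: 1231 on hand, pool $17,473.35 (≈ $14.1944 each)
Jun 12, sell 969: 969/1231 × $17,473.35 → $13,754.40
Jun 15, sell 154: 154/262 × $3,718.95 → $2,185.94
Total COGS = $13,754.40 + $2,185.94 = $15,940.34
Ending inventory (cost pool remaining) = $1,533.01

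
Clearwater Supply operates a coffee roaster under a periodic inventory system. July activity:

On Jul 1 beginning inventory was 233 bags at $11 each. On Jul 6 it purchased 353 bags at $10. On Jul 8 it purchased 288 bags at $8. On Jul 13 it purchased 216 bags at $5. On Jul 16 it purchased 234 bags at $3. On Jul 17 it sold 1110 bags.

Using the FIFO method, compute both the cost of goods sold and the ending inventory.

COGS = $9,537; ending inventory = $642

Jul 17, 1110 sold [FIFO — oldest first]: 233 @ $11 + 353 @ $10 + 288 @ $8 + 216 @ $5 + 20 @ $3 = $9,537
Ending inventory: 214 @ $3 = $642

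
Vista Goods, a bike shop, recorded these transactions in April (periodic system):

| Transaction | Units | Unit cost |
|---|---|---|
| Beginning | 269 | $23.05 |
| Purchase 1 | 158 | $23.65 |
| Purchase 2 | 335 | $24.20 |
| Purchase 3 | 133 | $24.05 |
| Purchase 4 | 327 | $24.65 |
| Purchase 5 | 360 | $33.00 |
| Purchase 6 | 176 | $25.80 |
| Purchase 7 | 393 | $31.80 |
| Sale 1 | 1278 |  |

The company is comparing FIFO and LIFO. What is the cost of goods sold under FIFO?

COGS = $31,151.35

FIFO COGS: 269 @ $23.05 + 158 @ $23.65 + 335 @ $24.20 + 133 @ $24.05 + 327 @ $24.65 + 56 @ $33.00 = $31,151.35
LIFO COGS: 393 @ $31.80 + 176 @ $25.80 + 360 @ $33.00 + 327 @ $24.65 + 22 @ $24.05 = $37,507.85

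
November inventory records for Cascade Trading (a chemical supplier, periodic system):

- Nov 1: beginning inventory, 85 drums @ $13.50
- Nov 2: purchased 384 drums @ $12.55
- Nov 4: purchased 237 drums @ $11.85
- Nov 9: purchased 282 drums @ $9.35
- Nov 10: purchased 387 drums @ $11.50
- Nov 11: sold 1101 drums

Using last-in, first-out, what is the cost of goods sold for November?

COGS = $12,342.90

Nov 11, 1101 sold [LIFO — newest first]: 387 @ $11.50 + 282 @ $9.35 + 237 @ $11.85 + 195 @ $12.55 = $12,342.90
Ending inventory: 85 @ $13.50 + 189 @ $12.55 = $3,519.45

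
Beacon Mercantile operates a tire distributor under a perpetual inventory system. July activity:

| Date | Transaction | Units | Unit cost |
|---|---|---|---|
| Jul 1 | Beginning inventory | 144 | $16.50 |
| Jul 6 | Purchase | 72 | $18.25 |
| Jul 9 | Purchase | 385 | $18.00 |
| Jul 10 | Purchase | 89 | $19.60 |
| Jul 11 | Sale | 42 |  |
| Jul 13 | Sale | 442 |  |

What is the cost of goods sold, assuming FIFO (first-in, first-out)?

Jul 11, 42 sold [FIFO — oldest first]: 42 @ $16.50 = $693.00
Jul 13, 442 sold [FIFO — oldest first]: 102 @ $16.50 + 72 @ $18.25 + 268 @ $18.00 = $7,821.00
Total COGS = $693.00 + $7,821.00 = $8,514.00
Ending inventory: 117 @ $18.00 + 89 @ $19.60 = $3,850.40

COGS = $8,514.00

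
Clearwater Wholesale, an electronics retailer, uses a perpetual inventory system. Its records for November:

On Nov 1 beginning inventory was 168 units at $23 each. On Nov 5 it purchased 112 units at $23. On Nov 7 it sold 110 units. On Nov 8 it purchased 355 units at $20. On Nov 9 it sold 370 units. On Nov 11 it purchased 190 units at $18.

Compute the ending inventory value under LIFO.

Ending inventory = $6,985

Nov 7, 110 sold [LIFO — newest first]: 110 @ $23 = $2,530
Nov 9, 370 sold [LIFO — newest first]: 355 @ $20 + 2 @ $23 + 13 @ $23 = $7,445
Total COGS = $2,530 + $7,445 = $9,975
Ending inventory: 155 @ $23 + 190 @ $18 = $6,985
Check: goods available $16,960 = COGS $9,975 + ending $6,985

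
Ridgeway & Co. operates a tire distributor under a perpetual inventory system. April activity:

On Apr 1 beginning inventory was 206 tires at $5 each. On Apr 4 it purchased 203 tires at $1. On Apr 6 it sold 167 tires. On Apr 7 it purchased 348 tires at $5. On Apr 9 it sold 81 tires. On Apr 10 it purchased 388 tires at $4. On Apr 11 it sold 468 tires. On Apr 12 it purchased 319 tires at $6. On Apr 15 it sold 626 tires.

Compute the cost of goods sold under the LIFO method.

Apr 6, 167 sold [LIFO — newest first]: 167 @ $1 = $167
Apr 9, 81 sold [LIFO — newest first]: 81 @ $5 = $405
Apr 11, 468 sold [LIFO — newest first]: 388 @ $4 + 80 @ $5 = $1,952
Apr 15, 626 sold [LIFO — newest first]: 319 @ $6 + 187 @ $5 + 36 @ $1 + 84 @ $5 = $3,305
Total COGS = $167 + $405 + $1,952 + $3,305 = $5,829
Ending inventory: 122 @ $5 = $610

COGS = $5,829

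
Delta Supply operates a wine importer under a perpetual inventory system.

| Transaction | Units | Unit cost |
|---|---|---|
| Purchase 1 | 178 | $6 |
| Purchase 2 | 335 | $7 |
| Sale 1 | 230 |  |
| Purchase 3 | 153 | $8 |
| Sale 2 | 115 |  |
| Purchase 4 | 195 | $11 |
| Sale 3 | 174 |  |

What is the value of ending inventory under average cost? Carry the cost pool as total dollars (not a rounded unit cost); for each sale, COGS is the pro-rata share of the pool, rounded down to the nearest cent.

After Purchase 1: 178 on hand, pool $1,068.00 (≈ $6.0000 each)
After Purchase 2: 513 on hand, pool $3,413.00 (≈ $6.6530 each)
Sale 1, sell 230: 230/513 × $3,413.00 → $1,530.19
After Purchase 3: 436 on hand, pool $3,106.81 (≈ $7.1257 each)
Sale 2, sell 115: 115/436 × $3,106.81 → $819.45
After Purchase 4: 516 on hand, pool $4,432.36 (≈ $8.5898 each)
Sale 3, sell 174: 174/516 × $4,432.36 → $1,494.63
Total COGS = $1,530.19 + $819.45 + $1,494.63 = $3,844.27
Ending inventory (cost pool remaining) = $2,937.73

Ending inventory = $2,937.73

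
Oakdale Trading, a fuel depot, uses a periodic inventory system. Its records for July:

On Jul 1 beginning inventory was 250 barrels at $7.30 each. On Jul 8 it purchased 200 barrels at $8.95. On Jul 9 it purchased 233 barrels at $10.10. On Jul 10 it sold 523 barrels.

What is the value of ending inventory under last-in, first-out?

Jul 10, 523 sold [LIFO — newest first]: 233 @ $10.10 + 200 @ $8.95 + 90 @ $7.30 = $4,800.30
Ending inventory: 160 @ $7.30 = $1,168.00

Ending inventory = $1,168.00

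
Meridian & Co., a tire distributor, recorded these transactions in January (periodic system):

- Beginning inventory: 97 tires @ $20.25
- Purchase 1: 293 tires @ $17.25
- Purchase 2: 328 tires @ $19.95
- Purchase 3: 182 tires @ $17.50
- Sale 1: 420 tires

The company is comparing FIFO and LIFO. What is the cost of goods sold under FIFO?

COGS = $7,617.00

FIFO COGS: 97 @ $20.25 + 293 @ $17.25 + 30 @ $19.95 = $7,617.00
LIFO COGS: 182 @ $17.50 + 238 @ $19.95 = $7,933.10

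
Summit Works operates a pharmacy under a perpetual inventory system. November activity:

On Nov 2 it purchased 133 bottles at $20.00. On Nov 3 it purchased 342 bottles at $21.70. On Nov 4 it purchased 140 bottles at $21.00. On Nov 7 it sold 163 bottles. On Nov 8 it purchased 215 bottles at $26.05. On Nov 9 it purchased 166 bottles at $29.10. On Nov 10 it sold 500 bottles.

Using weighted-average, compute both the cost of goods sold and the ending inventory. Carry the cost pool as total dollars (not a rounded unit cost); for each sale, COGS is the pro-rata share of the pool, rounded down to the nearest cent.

COGS = $15,456.93; ending inventory = $7,995.82

After Nov 2: 133 on hand, pool $2,660.00 (≈ $20.0000 each)
After Nov 3: 475 on hand, pool $10,081.40 (≈ $21.2240 each)
After Nov 4: 615 on hand, pool $13,021.40 (≈ $21.1730 each)
Nov 7, sell 163: 163/615 × $13,021.40 → $3,451.20
After Nov 8: 667 on hand, pool $15,170.95 (≈ $22.7451 each)
After Nov 9: 833 on hand, pool $20,001.55 (≈ $24.0115 each)
Nov 10, sell 500: 500/833 × $20,001.55 → $12,005.73
Total COGS = $3,451.20 + $12,005.73 = $15,456.93
Ending inventory (cost pool remaining) = $7,995.82
Check: goods available $23,452.75 = COGS $15,456.93 + ending $7,995.82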